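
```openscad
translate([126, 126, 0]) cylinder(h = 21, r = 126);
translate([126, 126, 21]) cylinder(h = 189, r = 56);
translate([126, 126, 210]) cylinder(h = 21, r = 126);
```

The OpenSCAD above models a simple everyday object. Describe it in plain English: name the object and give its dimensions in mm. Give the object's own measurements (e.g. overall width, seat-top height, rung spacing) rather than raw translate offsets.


A spool: two coaxial disc flanges of radius 126 mm and thickness 21 mm, joined by a core cylinder of radius 56 mm and height 189 mm. The lower flange rests on z = 0 and the three cylinders share a vertical axis.


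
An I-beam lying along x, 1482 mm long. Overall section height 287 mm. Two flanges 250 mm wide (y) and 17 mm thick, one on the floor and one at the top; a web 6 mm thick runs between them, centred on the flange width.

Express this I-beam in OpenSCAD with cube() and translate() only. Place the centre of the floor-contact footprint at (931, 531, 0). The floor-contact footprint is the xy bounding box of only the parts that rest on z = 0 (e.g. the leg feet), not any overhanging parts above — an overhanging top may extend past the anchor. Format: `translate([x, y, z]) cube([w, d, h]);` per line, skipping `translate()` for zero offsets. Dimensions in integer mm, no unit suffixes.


translate([190, 406, 0]) cube([1482, 250, 17]);
translate([190, 528, 17]) cube([1482, 6, 253]);
translate([190, 406, 270]) cube([1482, 250, 17]);


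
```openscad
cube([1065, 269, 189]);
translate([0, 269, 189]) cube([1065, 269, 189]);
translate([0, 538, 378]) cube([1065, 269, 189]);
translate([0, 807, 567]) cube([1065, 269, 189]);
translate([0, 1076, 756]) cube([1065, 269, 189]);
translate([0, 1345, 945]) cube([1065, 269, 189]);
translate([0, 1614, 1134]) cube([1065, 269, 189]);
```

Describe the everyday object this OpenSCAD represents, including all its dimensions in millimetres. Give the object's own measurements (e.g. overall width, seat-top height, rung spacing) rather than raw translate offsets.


A straight staircase of 7 solid steps. Each step is 1065 mm wide (x), 269 mm deep (y, the going) and 189 mm tall (the rise). The first step rests on the floor; each subsequent step sits one going further in +y and one rise higher in +z, directly behind and above the previous step with no overlap.


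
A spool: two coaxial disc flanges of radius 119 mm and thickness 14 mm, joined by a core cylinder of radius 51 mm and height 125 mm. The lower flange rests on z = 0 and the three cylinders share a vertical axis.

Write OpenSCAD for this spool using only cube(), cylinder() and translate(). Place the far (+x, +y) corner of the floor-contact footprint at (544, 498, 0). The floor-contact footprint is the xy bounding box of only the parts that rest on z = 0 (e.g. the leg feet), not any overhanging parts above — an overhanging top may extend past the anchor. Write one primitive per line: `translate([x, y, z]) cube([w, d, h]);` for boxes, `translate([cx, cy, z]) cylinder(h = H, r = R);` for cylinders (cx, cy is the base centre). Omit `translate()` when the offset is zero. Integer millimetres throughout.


translate([425, 379, 0]) cylinder(h = 14, r = 119);
translate([425, 379, 14]) cylinder(h = 125, r = 51);
translate([425, 379, 139]) cylinder(h = 14, r = 119);


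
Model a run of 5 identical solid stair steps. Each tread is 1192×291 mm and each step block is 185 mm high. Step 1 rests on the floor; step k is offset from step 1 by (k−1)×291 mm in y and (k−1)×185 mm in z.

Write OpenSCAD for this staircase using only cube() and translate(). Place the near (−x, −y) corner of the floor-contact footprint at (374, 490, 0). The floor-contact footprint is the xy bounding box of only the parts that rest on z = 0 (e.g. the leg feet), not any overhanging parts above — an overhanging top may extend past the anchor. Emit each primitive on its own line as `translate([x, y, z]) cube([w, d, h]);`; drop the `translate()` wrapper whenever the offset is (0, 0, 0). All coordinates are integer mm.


translate([374, 490, 0]) cube([1192, 291, 185]);
translate([374, 781, 185]) cube([1192, 291, 185]);
translate([374, 1072, 370]) cube([1192, 291, 185]);
translate([374, 1363, 555]) cube([1192, 291, 185]);
translate([374, 1654, 740]) cube([1192, 291, 185]);


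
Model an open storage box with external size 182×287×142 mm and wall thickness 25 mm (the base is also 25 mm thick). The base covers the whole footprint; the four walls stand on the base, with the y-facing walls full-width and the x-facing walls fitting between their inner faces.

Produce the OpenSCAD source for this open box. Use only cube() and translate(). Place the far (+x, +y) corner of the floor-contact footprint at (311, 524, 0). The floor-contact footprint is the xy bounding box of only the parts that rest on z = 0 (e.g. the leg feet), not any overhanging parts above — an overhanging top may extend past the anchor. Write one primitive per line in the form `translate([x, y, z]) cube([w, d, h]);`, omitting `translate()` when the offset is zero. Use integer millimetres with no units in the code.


translate([129, 237, 0]) cube([182, 287, 25]);
translate([129, 237, 25]) cube([182, 25, 117]);
translate([129, 499, 25]) cube([182, 25, 117]);
translate([129, 262, 25]) cube([25, 237, 117]);
translate([286, 262, 25]) cube([25, 237, 117]);


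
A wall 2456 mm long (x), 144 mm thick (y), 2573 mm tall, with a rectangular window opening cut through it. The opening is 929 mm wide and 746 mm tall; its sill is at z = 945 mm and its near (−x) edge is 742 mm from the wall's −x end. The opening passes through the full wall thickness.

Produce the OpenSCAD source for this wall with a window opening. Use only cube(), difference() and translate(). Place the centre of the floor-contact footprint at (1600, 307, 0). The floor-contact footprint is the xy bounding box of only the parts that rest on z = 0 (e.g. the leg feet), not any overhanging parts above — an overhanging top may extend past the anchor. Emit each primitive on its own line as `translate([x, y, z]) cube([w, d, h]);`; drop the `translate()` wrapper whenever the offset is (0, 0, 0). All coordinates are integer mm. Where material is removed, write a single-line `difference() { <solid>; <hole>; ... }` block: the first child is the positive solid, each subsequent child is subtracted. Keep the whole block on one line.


difference() { translate([372, 235, 0]) cube([2456, 144, 2573]); translate([1114, 235, 945]) cube([929, 144, 746]); }


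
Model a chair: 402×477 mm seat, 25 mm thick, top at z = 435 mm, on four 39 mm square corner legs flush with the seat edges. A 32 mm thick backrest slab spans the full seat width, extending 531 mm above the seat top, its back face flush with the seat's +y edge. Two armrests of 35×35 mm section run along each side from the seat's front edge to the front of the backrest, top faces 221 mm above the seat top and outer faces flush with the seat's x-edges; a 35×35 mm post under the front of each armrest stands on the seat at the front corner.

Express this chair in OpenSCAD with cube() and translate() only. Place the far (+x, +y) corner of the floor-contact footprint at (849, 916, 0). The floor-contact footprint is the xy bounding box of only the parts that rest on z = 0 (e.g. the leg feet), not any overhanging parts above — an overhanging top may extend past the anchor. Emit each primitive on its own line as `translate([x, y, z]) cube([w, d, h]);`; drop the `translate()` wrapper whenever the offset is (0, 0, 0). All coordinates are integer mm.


translate([447, 439, 410]) cube([402, 477, 25]);
translate([447, 439, 0]) cube([39, 39, 410]);
translate([810, 439, 0]) cube([39, 39, 410]);
translate([447, 877, 0]) cube([39, 39, 410]);
translate([810, 877, 0]) cube([39, 39, 410]);
translate([447, 884, 435]) cube([402, 32, 531]);
translate([447, 439, 621]) cube([35, 445, 35]);
translate([814, 439, 621]) cube([35, 445, 35]);
translate([447, 439, 435]) cube([35, 35, 186]);
translate([814, 439, 435]) cube([35, 35, 186]);


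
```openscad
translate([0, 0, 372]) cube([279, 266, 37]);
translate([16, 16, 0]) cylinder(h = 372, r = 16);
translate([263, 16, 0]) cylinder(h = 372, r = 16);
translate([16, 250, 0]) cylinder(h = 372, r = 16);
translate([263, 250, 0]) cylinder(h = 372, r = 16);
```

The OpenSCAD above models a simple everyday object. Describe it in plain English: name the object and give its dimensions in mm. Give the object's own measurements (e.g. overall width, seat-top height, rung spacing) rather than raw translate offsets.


A four-legged stool. The seat is a 279×266×37 mm slab whose top surface is at z = 409 mm; four round legs, each 32 mm in diameter, run from the floor (z = 0) to the underside of the seat, each leg's axis is inset half a diameter from the nearest pair of seat edges (so the leg's bounding box is flush with the corner).


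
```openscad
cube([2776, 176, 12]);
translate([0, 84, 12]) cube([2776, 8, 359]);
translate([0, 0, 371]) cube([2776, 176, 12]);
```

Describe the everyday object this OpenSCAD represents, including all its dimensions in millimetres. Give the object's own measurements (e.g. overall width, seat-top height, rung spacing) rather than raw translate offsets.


An I-beam lying along x, 2776 mm long. Overall section height 383 mm. Two flanges 176 mm wide (y) and 12 mm thick, one on the floor and one at the top; a web 8 mm thick runs between them, centred on the flange width.


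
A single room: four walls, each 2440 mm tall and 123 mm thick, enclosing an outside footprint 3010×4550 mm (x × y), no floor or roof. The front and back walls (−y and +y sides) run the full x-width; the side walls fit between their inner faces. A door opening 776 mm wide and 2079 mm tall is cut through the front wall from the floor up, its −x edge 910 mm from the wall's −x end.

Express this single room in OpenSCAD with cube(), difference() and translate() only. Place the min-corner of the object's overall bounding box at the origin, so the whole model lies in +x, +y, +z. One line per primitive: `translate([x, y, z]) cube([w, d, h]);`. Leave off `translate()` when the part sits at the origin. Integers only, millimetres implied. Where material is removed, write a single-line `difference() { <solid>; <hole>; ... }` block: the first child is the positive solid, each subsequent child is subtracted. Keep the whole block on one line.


difference() { cube([3010, 123, 2440]); translate([910, 0, 0]) cube([776, 123, 2079]); }
translate([0, 4427, 0]) cube([3010, 123, 2440]);
translate([0, 123, 0]) cube([123, 4304, 2440]);
translate([2887, 123, 0]) cube([123, 4304, 2440]);


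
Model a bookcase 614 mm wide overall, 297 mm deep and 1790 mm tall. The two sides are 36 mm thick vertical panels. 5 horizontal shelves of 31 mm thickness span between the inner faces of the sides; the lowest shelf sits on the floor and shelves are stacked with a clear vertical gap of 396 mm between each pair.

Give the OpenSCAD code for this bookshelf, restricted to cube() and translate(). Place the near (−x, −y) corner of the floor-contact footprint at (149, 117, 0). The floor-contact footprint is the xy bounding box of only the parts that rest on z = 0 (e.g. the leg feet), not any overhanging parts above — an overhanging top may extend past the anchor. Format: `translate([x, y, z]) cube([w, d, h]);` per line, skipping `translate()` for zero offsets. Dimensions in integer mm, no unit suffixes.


translate([149, 117, 0]) cube([36, 297, 1790]);
translate([727, 117, 0]) cube([36, 297, 1790]);
translate([185, 117, 0]) cube([542, 297, 31]);
translate([185, 117, 427]) cube([542, 297, 31]);
translate([185, 117, 854]) cube([542, 297, 31]);
translate([185, 117, 1281]) cube([542, 297, 31]);
translate([185, 117, 1708]) cube([542, 297, 31]);


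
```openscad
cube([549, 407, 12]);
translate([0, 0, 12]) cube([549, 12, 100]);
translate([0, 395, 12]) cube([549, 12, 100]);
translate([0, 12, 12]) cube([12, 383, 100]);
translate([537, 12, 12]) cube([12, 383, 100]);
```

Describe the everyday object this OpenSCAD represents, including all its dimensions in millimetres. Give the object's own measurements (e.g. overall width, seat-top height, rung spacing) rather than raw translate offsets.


An open-topped rectangular box: outside dimensions 549×407×112 mm, with a uniform wall and base thickness of 12 mm. The base is a full 549×407 slab on the floor; four walls sit on top of the base. The front and back walls (the −y and +y sides) span the full width; the two side walls fit between them.


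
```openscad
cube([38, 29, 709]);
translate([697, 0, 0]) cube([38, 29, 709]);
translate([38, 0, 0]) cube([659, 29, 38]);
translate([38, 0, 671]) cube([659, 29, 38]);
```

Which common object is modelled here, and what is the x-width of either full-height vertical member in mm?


A picture frame. The border width is 38 mm.

Four thin pieces enclosing a rectangular opening — a picture frame. The two full-height stiles are 709 mm tall; the top rail sits at z = 671 and is 38 mm tall, so the border above the opening is 709 − 671 = 38 mm, matching the stile x-width.


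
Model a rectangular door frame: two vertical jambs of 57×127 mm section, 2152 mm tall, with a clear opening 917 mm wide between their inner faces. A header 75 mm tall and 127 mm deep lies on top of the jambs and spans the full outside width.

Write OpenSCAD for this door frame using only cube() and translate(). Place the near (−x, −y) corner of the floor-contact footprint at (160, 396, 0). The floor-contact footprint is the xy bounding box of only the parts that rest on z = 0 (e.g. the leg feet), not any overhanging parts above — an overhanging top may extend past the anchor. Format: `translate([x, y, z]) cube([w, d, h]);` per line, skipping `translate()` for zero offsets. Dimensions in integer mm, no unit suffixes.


translate([160, 396, 0]) cube([57, 127, 2152]);
translate([1134, 396, 0]) cube([57, 127, 2152]);
translate([160, 396, 2152]) cube([1031, 127, 75]);


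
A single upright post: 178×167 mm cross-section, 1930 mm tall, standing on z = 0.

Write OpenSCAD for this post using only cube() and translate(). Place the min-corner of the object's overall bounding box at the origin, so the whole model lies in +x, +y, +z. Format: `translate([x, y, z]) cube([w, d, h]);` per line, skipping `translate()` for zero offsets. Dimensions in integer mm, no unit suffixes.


cube([178, 167, 1930]);


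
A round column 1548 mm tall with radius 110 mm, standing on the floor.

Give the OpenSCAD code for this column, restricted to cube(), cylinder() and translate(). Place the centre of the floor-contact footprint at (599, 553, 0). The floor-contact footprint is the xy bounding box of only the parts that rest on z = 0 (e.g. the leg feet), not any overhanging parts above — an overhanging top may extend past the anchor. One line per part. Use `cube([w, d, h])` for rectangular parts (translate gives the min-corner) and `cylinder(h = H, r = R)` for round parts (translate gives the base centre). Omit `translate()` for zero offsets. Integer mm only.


translate([599, 553, 0]) cylinder(h = 1548, r = 110);


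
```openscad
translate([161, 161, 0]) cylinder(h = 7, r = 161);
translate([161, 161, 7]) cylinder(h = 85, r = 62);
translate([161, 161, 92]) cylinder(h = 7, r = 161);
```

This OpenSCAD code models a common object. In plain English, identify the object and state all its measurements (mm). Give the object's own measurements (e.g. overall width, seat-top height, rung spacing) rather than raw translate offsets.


A spool: two coaxial disc flanges of radius 161 mm and thickness 7 mm, joined by a core cylinder of radius 62 mm and height 85 mm. The lower flange rests on z = 0 and the three cylinders share a vertical axis.


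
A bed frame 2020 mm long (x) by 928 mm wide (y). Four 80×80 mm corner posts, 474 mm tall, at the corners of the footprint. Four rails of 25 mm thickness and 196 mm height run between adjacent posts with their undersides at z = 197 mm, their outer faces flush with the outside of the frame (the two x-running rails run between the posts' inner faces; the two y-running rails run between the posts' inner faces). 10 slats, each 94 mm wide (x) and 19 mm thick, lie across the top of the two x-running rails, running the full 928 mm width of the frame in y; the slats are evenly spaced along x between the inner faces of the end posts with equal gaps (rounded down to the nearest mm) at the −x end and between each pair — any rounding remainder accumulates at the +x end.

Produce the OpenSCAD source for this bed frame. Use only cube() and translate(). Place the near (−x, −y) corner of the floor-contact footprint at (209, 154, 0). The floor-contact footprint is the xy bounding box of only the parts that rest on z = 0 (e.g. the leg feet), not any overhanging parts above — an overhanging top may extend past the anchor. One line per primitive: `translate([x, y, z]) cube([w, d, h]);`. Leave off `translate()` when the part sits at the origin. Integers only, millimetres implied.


// slat z = rail_z + rail_h = 197 + 196 = 393
// slat gap = ⌊(1860 − 10·94) / 11⌋ = 83
translate([209, 154, 0]) cube([80, 80, 474]);
translate([209, 1002, 0]) cube([80, 80, 474]);
translate([2149, 154, 0]) cube([80, 80, 474]);
translate([2149, 1002, 0]) cube([80, 80, 474]);
translate([289, 154, 197]) cube([1860, 25, 196]);
translate([289, 1057, 197]) cube([1860, 25, 196]);
translate([209, 234, 197]) cube([25, 768, 196]);
translate([2204, 234, 197]) cube([25, 768, 196]);
translate([372, 154, 393]) cube([94, 928, 19]);
translate([549, 154, 393]) cube([94, 928, 19]);
translate([726, 154, 393]) cube([94, 928, 19]);
translate([903, 154, 393]) cube([94, 928, 19]);
translate([1080, 154, 393]) cube([94, 928, 19]);
translate([1257, 154, 393]) cube([94, 928, 19]);
translate([1434, 154, 393]) cube([94, 928, 19]);
translate([1611, 154, 393]) cube([94, 928, 19]);
translate([1788, 154, 393]) cube([94, 928, 19]);
translate([1965, 154, 393]) cube([94, 928, 19]);


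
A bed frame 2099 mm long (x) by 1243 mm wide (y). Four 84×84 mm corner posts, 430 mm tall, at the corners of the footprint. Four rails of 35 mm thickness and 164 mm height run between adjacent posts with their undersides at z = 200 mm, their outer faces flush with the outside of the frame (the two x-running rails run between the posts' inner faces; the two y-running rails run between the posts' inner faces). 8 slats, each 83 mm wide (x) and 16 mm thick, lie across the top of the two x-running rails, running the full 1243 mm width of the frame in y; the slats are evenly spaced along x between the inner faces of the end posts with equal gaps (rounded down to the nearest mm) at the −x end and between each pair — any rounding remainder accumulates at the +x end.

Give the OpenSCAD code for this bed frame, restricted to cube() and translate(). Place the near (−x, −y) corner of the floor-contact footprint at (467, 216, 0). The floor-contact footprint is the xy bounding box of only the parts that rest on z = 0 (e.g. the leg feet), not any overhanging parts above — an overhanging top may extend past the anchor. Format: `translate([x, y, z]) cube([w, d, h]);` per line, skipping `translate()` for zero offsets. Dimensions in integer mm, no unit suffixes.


translate([467, 216, 0]) cube([84, 84, 430]);
translate([467, 1375, 0]) cube([84, 84, 430]);
translate([2482, 216, 0]) cube([84, 84, 430]);
translate([2482, 1375, 0]) cube([84, 84, 430]);
translate([551, 216, 200]) cube([1931, 35, 164]);
translate([551, 1424, 200]) cube([1931, 35, 164]);
translate([467, 300, 200]) cube([35, 1075, 164]);
translate([2531, 300, 200]) cube([35, 1075, 164]);
translate([691, 216, 364]) cube([83, 1243, 16]);
translate([914, 216, 364]) cube([83, 1243, 16]);
translate([1137, 216, 364]) cube([83, 1243, 16]);
translate([1360, 216, 364]) cube([83, 1243, 16]);
translate([1583, 216, 364]) cube([83, 1243, 16]);
translate([1806, 216, 364]) cube([83, 1243, 16]);
translate([2029, 216, 364]) cube([83, 1243, 16]);
translate([2252, 216, 364]) cube([83, 1243, 16]);


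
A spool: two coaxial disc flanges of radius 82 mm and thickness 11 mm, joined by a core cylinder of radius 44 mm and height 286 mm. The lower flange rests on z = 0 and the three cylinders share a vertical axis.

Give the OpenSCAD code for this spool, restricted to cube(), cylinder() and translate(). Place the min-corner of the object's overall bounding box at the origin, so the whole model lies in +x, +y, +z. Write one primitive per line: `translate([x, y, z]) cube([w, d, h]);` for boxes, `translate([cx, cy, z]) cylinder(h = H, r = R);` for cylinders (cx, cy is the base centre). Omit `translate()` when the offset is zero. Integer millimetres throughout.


translate([82, 82, 0]) cylinder(h = 11, r = 82);
translate([82, 82, 11]) cylinder(h = 286, r = 44);
translate([82, 82, 297]) cylinder(h = 11, r = 82);


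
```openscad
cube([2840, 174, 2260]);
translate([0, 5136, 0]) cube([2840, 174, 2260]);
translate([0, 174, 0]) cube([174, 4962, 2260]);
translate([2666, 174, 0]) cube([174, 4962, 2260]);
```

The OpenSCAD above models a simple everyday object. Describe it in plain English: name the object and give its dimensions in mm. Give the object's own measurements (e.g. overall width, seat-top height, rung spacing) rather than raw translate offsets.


The wall frame of a small rectangular building: four walls, each 2260 mm tall and 174 mm thick, enclosing a footprint 2840 mm (x) by 5310 mm (y) outside-to-outside, with no floor or roof. The front and back walls (the −y and +y sides) span the full width; the two side walls fit between them.


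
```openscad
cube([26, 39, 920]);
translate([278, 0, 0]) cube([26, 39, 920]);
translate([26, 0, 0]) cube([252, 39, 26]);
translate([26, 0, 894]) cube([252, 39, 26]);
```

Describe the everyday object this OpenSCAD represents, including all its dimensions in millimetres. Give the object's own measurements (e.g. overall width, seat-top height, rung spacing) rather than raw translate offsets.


A rectangular picture frame lying in the x–z plane (depth along y). The opening is 252 mm wide (x) by 868 mm tall (z), surrounded by a border 26 mm wide on all four sides. The frame is 39 mm deep and is made of two full-height vertical stiles with two horizontal rails fitted between them.


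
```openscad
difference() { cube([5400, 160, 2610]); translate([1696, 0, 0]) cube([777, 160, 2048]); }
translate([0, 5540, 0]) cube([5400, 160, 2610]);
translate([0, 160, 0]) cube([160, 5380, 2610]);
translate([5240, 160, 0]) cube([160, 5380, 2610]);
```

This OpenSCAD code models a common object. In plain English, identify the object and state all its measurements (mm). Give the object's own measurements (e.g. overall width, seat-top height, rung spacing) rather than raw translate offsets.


A single room: four walls, each 2610 mm tall and 160 mm thick, enclosing an outside footprint 5400×5700 mm (x × y), no floor or roof. The front and back walls (−y and +y sides) run the full x-width; the side walls fit between their inner faces. A door opening 777 mm wide and 2048 mm tall is cut through the front wall from the floor up, its −x edge 1696 mm from the wall's −x end.


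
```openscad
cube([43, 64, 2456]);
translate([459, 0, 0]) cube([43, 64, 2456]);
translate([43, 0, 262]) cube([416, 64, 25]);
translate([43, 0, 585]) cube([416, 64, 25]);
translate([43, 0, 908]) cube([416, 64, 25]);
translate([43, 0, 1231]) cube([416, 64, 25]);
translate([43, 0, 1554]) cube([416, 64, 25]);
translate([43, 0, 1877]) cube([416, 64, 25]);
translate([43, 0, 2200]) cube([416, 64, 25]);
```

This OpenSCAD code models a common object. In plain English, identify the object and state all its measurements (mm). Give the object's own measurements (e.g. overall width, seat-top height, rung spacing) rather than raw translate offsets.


A straight ladder. Two 43×64 mm vertical rails, 2456 mm tall, stand 502 mm apart (outside-to-outside) with their front faces coplanar on the −y side. 7 rungs, each 64 mm deep and 25 mm tall, span between the inner faces of the rails, front faces flush with the rails. The lowest rung's underside is at z = 262 mm and rungs are spaced 323 mm apart (underside to underside).


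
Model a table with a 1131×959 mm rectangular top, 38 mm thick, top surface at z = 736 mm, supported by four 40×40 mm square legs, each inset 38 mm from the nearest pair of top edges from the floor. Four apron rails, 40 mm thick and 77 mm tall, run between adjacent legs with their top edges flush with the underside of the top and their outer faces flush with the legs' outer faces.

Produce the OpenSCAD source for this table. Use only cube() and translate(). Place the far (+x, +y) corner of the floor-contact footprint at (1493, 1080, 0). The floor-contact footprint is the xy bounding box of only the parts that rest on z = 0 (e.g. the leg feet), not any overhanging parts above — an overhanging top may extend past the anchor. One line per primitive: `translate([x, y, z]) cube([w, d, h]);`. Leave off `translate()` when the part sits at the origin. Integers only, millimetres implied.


translate([400, 159, 698]) cube([1131, 959, 38]);
translate([438, 197, 0]) cube([40, 40, 698]);
translate([1453, 197, 0]) cube([40, 40, 698]);
translate([438, 1040, 0]) cube([40, 40, 698]);
translate([1453, 1040, 0]) cube([40, 40, 698]);
translate([478, 197, 621]) cube([975, 40, 77]);
translate([478, 1040, 621]) cube([975, 40, 77]);
translate([438, 237, 621]) cube([40, 803, 77]);
translate([1453, 237, 621]) cube([40, 803, 77]);


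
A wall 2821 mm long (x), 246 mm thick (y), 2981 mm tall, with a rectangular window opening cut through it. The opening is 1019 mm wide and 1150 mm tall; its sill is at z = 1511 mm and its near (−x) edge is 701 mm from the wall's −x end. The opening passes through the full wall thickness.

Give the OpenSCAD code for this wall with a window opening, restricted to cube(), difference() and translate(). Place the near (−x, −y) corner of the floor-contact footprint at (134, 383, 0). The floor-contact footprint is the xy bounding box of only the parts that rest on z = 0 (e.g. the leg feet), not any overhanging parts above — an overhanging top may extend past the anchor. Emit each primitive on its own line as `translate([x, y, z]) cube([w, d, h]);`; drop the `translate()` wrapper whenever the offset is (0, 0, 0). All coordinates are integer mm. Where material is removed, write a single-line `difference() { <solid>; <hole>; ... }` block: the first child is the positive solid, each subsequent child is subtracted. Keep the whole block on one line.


difference() { translate([134, 383, 0]) cube([2821, 246, 2981]); translate([835, 383, 1511]) cube([1019, 246, 1150]); }


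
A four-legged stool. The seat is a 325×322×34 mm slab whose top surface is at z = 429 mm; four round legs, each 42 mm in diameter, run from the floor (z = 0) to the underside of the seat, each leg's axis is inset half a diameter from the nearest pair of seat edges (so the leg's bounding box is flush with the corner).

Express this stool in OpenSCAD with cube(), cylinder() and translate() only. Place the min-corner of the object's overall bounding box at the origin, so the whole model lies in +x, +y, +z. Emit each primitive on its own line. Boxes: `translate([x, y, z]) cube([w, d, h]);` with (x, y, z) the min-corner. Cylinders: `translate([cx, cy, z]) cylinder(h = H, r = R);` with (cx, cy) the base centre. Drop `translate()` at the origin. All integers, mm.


translate([0, 0, 395]) cube([325, 322, 34]);
translate([21, 21, 0]) cylinder(h = 395, r = 21);
translate([304, 21, 0]) cylinder(h = 395, r = 21);
translate([21, 301, 0]) cylinder(h = 395, r = 21);
translate([304, 301, 0]) cylinder(h = 395, r = 21);


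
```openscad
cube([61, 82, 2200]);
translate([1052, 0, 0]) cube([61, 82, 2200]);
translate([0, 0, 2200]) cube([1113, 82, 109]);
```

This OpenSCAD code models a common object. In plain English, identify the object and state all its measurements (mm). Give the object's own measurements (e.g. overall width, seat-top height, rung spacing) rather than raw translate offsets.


A door frame. The clear opening is 991 mm wide and 2200 mm high. Two 61 mm wide jambs, 82 mm deep, stand either side of the opening from the floor to the top of the opening. A 109 mm thick head sits across the top of both jambs, spanning the full outside width of the frame.


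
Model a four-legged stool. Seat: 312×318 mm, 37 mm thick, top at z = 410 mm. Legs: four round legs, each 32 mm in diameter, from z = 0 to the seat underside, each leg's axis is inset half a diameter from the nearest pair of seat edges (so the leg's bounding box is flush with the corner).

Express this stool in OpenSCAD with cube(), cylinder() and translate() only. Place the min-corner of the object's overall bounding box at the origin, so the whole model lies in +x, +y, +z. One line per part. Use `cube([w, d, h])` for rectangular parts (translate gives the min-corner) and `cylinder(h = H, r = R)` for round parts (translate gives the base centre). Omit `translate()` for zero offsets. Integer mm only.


translate([0, 0, 373]) cube([312, 318, 37]);
translate([16, 16, 0]) cylinder(h = 373, r = 16);
translate([296, 16, 0]) cylinder(h = 373, r = 16);
translate([16, 302, 0]) cylinder(h = 373, r = 16);
translate([296, 302, 0]) cylinder(h = 373, r = 16);


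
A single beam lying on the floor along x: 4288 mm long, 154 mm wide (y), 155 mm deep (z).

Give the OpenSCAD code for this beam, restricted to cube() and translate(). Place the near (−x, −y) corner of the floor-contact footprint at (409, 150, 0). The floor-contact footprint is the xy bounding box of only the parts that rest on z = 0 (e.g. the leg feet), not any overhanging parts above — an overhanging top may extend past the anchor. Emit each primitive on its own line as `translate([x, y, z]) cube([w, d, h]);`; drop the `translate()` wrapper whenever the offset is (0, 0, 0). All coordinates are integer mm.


translate([409, 150, 0]) cube([4288, 154, 155]);


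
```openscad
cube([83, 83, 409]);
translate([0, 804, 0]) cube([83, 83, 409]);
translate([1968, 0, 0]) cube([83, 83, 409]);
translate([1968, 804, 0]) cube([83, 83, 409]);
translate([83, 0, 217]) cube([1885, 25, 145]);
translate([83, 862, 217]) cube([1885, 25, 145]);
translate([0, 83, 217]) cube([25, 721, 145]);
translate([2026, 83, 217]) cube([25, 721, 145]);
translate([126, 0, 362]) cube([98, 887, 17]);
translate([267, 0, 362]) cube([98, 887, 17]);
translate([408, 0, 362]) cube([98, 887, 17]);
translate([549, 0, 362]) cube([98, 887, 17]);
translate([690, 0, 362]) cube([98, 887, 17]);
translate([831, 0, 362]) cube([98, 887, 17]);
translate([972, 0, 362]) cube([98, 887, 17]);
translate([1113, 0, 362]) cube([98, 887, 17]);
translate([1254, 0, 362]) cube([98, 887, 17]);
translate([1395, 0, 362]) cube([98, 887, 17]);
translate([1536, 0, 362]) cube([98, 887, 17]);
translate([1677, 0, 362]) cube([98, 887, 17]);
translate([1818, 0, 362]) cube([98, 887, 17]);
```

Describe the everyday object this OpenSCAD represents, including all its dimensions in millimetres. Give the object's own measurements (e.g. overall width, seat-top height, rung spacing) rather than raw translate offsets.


A bed frame 2051 mm long (x) by 887 mm wide (y). Four 83×83 mm corner posts, 409 mm tall, at the corners of the footprint. Four rails of 25 mm thickness and 145 mm height run between adjacent posts with their undersides at z = 217 mm, their outer faces flush with the outside of the frame (the two x-running rails run between the posts' inner faces; the two y-running rails run between the posts' inner faces). 13 slats, each 98 mm wide (x) and 17 mm thick, lie across the top of the two x-running rails, running the full 887 mm width of the frame in y; along x they sit between the end posts with a 43 mm gap after the −x posts and between neighbouring slats, leaving 52 mm before the +x posts.


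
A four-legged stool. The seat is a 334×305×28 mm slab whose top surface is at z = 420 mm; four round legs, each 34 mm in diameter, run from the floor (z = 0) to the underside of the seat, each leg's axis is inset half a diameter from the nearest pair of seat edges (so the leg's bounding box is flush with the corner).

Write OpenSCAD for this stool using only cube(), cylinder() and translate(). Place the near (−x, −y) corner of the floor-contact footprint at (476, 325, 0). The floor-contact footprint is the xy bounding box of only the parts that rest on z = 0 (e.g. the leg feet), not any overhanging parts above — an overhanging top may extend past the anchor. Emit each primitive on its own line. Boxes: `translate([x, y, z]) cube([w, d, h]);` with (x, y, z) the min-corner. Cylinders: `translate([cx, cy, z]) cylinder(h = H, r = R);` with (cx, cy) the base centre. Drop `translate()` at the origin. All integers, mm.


// leg_h = 420 - 28 = 392
translate([476, 325, 392]) cube([334, 305, 28]);
translate([493, 342, 0]) cylinder(h = 392, r = 17);
translate([793, 342, 0]) cylinder(h = 392, r = 17);
translate([493, 613, 0]) cylinder(h = 392, r = 17);
translate([793, 613, 0]) cylinder(h = 392, r = 17);


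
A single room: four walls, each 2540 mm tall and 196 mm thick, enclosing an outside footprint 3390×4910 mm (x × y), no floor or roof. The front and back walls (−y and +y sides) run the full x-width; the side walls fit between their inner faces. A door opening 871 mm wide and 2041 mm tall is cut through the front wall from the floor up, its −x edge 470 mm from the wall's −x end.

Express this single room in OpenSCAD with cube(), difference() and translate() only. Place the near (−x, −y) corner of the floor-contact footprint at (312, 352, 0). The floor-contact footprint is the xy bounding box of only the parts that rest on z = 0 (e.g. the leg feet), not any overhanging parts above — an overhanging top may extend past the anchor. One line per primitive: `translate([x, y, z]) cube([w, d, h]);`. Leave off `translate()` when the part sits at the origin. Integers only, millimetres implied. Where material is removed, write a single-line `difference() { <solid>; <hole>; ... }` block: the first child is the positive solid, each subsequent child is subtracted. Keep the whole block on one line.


difference() { translate([312, 352, 0]) cube([3390, 196, 2540]); translate([782, 352, 0]) cube([871, 196, 2041]); }
translate([312, 5066, 0]) cube([3390, 196, 2540]);
translate([312, 548, 0]) cube([196, 4518, 2540]);
translate([3506, 548, 0]) cube([196, 4518, 2540]);


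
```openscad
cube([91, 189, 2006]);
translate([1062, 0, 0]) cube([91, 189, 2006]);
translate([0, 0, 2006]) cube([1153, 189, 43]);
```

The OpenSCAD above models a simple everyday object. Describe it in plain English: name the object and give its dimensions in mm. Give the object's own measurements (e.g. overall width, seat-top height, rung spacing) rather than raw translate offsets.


A door frame. The clear opening is 971 mm wide and 2006 mm high. Two 91 mm wide jambs, 189 mm deep, stand either side of the opening from the floor to the top of the opening. A 43 mm thick head sits across the top of both jambs, spanning the full outside width of the frame.


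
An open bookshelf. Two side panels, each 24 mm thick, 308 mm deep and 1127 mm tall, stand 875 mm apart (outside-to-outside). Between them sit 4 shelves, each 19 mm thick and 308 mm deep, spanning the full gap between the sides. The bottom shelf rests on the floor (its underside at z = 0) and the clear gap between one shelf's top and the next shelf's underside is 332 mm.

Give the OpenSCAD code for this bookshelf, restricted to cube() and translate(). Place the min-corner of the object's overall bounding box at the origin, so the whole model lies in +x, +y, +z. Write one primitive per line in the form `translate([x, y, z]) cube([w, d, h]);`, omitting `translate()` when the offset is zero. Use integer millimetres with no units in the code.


cube([24, 308, 1127]);
translate([851, 0, 0]) cube([24, 308, 1127]);
translate([24, 0, 0]) cube([827, 308, 19]);
translate([24, 0, 351]) cube([827, 308, 19]);
translate([24, 0, 702]) cube([827, 308, 19]);
translate([24, 0, 1053]) cube([827, 308, 19]);


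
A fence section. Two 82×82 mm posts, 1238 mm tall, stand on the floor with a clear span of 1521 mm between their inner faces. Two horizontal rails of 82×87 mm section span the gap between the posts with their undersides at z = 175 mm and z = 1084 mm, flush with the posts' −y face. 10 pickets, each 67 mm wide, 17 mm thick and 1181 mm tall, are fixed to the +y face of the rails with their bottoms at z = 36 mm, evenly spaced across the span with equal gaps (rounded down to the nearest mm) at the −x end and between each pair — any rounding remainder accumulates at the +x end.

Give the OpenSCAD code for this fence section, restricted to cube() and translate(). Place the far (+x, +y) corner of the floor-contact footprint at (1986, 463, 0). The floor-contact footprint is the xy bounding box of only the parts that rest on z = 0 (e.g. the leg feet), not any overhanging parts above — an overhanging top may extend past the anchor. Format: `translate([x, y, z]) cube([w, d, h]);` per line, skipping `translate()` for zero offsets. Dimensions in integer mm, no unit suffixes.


translate([301, 381, 0]) cube([82, 82, 1238]);
translate([1904, 381, 0]) cube([82, 82, 1238]);
translate([383, 381, 175]) cube([1521, 82, 87]);
translate([383, 381, 1084]) cube([1521, 82, 87]);
translate([460, 463, 36]) cube([67, 17, 1181]);
translate([604, 463, 36]) cube([67, 17, 1181]);
translate([748, 463, 36]) cube([67, 17, 1181]);
translate([892, 463, 36]) cube([67, 17, 1181]);
translate([1036, 463, 36]) cube([67, 17, 1181]);
translate([1180, 463, 36]) cube([67, 17, 1181]);
translate([1324, 463, 36]) cube([67, 17, 1181]);
translate([1468, 463, 36]) cube([67, 17, 1181]);
translate([1612, 463, 36]) cube([67, 17, 1181]);
translate([1756, 463, 36]) cube([67, 17, 1181]);


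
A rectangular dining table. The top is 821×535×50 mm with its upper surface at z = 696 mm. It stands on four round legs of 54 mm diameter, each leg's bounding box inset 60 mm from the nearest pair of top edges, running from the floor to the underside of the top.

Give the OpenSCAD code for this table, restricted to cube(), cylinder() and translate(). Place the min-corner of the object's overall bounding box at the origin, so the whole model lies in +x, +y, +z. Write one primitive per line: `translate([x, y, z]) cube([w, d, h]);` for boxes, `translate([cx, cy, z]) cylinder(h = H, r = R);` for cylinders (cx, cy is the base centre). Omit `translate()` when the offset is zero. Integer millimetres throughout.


// leg_h = 696 - 50 = 646
translate([0, 0, 646]) cube([821, 535, 50]);
translate([87, 87, 0]) cylinder(h = 646, r = 27);
translate([734, 87, 0]) cylinder(h = 646, r = 27);
translate([87, 448, 0]) cylinder(h = 646, r = 27);
translate([734, 448, 0]) cylinder(h = 646, r = 27);


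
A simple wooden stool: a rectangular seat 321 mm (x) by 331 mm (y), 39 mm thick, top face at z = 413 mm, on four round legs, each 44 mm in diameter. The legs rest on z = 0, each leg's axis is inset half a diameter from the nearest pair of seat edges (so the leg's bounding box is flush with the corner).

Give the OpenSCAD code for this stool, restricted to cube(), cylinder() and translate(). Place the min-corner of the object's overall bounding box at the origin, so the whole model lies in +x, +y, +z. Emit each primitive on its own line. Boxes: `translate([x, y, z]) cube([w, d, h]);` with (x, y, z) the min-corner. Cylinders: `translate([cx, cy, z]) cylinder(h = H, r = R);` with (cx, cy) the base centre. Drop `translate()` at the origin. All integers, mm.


translate([0, 0, 374]) cube([321, 331, 39]);
translate([22, 22, 0]) cylinder(h = 374, r = 22);
translate([299, 22, 0]) cylinder(h = 374, r = 22);
translate([22, 309, 0]) cylinder(h = 374, r = 22);
translate([299, 309, 0]) cylinder(h = 374, r = 22);


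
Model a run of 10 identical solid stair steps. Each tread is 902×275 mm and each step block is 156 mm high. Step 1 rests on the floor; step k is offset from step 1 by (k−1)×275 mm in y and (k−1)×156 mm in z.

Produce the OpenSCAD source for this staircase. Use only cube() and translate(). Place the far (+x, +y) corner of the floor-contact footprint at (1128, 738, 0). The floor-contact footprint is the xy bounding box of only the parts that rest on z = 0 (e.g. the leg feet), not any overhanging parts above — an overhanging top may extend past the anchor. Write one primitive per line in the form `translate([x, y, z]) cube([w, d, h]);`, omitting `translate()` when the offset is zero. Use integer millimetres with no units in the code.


translate([226, 463, 0]) cube([902, 275, 156]);
translate([226, 738, 156]) cube([902, 275, 156]);
translate([226, 1013, 312]) cube([902, 275, 156]);
translate([226, 1288, 468]) cube([902, 275, 156]);
translate([226, 1563, 624]) cube([902, 275, 156]);
translate([226, 1838, 780]) cube([902, 275, 156]);
translate([226, 2113, 936]) cube([902, 275, 156]);
translate([226, 2388, 1092]) cube([902, 275, 156]);
translate([226, 2663, 1248]) cube([902, 275, 156]);
translate([226, 2938, 1404]) cube([902, 275, 156]);
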